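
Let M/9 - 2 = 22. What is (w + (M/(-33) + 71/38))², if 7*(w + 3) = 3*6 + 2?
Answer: 198894609/8561476 ≈ 23.231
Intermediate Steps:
M = 216 (M = 18 + 9*22 = 18 + 198 = 216)
w = -⅐ (w = -3 + (3*6 + 2)/7 = -3 + (18 + 2)/7 = -3 + (⅐)*20 = -3 + 20/7 = -⅐ ≈ -0.14286)
(w + (M/(-33) + 71/38))² = (-⅐ + (216/(-33) + 71/38))² = (-⅐ + (216*(-1/33) + 71*(1/38)))² = (-⅐ + (-72/11 + 71/38))² = (-⅐ - 1955/418)² = (-14103/2926)² = 198894609/8561476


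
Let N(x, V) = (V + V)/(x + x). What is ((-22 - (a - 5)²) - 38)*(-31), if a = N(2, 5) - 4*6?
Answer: 94519/4 ≈ 23630.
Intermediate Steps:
N(x, V) = V/x (N(x, V) = (2*V)/((2*x)) = (2*V)*(1/(2*x)) = V/x)
a = -43/2 (a = 5/2 - 4*6 = 5*(½) - 24 = 5/2 - 24 = -43/2 ≈ -21.500)
((-22 - (a - 5)²) - 38)*(-31) = ((-22 - (-43/2 - 5)²) - 38)*(-31) = ((-22 - (-53/2)²) - 38)*(-31) = ((-22 - 1*2809/4) - 38)*(-31) = ((-22 - 2809/4) - 38)*(-31) = (-2897/4 - 38)*(-31) = -3049/4*(-31) = 94519/4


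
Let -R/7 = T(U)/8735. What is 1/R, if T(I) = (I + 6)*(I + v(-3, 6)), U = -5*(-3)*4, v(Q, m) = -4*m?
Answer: -8735/16632 ≈ -0.52519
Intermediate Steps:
U = 60 (U = 15*4 = 60)
T(I) = (-24 + I)*(6 + I) (T(I) = (I + 6)*(I - 4*6) = (6 + I)*(I - 24) = (6 + I)*(-24 + I) = (-24 + I)*(6 + I))
R = -16632/8735 (R = -7*(-144 + 60² - 18*60)/8735 = -7*(-144 + 3600 - 1080)/8735 = -16632/8735 ≈ -1.9041)
1/R = 1/(-16632/8735) = -8735/16632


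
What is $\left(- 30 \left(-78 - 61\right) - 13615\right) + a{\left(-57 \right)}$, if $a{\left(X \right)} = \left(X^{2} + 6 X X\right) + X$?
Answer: $13241$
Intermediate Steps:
$a{\left(X \right)} = X + 7 X^{2}$ ($a{\left(X \right)} = \left(X^{2} + 6 X^{2}\right) + X = 7 X^{2} + X = X + 7 X^{2}$)
$\left(- 30 \left(-78 - 61\right) - 13615\right) + a{\left(-57 \right)} = \left(- 30 \left(-78 - 61\right) - 13615\right) - 57 \left(1 + 7 \left(-57\right)\right) = \left(\left(-30\right) \left(-139\right) - 13615\right) - 57 \left(1 - 399\right) = \left(4170 - 13615\right) - -22686 = -9445 + 22686 = 13241$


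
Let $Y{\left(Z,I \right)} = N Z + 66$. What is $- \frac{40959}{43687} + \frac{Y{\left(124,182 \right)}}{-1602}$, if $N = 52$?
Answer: $- \frac{175096718}{34993287} \approx -5.0037$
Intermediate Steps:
$Y{\left(Z,I \right)} = 66 + 52 Z$ ($Y{\left(Z,I \right)} = 52 Z + 66 = 66 + 52 Z$)
$- \frac{40959}{43687} + \frac{Y{\left(124,182 \right)}}{-1602} = - \frac{40959}{43687} + \frac{66 + 52 \cdot 124}{-1602} = \left(-40959\right) \frac{1}{43687} + \left(66 + 6448\right) \left(- \frac{1}{1602}\right) = - \frac{40959}{43687} + 6514 \left(- \frac{1}{1602}\right) = - \frac{40959}{43687} - \frac{3257}{801} = - \frac{175096718}{34993287}$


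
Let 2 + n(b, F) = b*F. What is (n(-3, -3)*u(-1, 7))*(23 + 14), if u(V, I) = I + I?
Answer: 3626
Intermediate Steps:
n(b, F) = -2 + F*b (n(b, F) = -2 + b*F = -2 + F*b)
u(V, I) = 2*I
(n(-3, -3)*u(-1, 7))*(23 + 14) = ((-2 - 3*(-3))*(2*7))*(23 + 14) = ((-2 + 9)*14)*37 = (7*14)*37 = 98*37 = 3626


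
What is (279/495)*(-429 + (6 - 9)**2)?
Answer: -2604/11 ≈ -236.73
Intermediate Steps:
(279/495)*(-429 + (6 - 9)**2) = (279*(1/495))*(-429 + (-3)**2) = 31*(-429 + 9)/55 = (31/55)*(-420) = -2604/11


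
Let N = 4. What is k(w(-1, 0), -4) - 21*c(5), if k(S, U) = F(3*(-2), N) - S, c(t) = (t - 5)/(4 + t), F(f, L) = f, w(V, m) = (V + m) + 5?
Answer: -10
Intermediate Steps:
w(V, m) = 5 + V + m
c(t) = (-5 + t)/(4 + t)
k(S, U) = -6 - S (k(S, U) = 3*(-2) - S = -6 - S)
k(w(-1, 0), -4) - 21*c(5) = (-6 - (5 - 1 + 0)) - 21*(-5 + 5)/(4 + 5) = (-6 - 1*4) - 21*0/9 = (-6 - 4) - 7*0/3 = -10 - 21*0 = -10 + 0 = -10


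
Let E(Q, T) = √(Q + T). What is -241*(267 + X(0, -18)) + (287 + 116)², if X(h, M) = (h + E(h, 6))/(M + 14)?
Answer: 98062 + 241*√6/4 ≈ 98210.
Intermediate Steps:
X(h, M) = (h + √(6 + h))/(14 + M) (X(h, M) = (h + √(h + 6))/(M + 14) = (h + √(6 + h))/(14 + M))
-241*(267 + X(0, -18)) + (287 + 116)² = -241*(267 + (0 + √(6 + 0))/(14 - 18)) + (287 + 116)² = -241*(267 + (0 + √6)/(-4)) + 403² = -241*(267 - √6/4) + 162409 = (-64347 + 241*√6/4) + 162409 = 98062 + 241*√6/4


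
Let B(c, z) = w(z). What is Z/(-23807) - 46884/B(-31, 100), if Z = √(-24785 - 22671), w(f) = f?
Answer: -11721/25 - 4*I*√2966/23807 ≈ -468.84 - 0.0091504*I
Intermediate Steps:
B(c, z) = z
Z = 4*I*√2966 (Z = √(-47456) = 4*I*√2966 ≈ 217.84*I)
Z/(-23807) - 46884/B(-31, 100) = (4*I*√2966)/(-23807) - 46884/100 = (4*I*√2966)*(-1/23807) - 46884*1/100 = -4*I*√2966/23807 - 11721/25 = -11721/25 - 4*I*√2966/23807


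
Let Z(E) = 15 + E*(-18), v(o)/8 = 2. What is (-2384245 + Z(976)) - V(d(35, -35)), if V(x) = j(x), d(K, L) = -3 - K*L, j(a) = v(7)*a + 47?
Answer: -2421397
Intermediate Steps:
v(o) = 16 (v(o) = 8*2 = 16)
j(a) = 47 + 16*a (j(a) = 16*a + 47 = 47 + 16*a)
d(K, L) = -3 - K*L
Z(E) = 15 - 18*E
V(x) = 47 + 16*x
(-2384245 + Z(976)) - V(d(35, -35)) = (-2384245 + (15 - 18*976)) - (47 + 16*(-3 - 1*35*(-35))) = (-2384245 + (15 - 17568)) - (47 + 16*(-3 + 1225)) = (-2384245 - 17553) - (47 + 16*1222) = -2401798 - (47 + 19552) = -2401798 - 1*19599 = -2401798 - 19599 = -2421397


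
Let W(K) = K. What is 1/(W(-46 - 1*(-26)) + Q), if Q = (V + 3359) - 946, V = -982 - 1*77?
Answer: 1/1334 ≈ 0.00074963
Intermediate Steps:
V = -1059 (V = -982 - 77 = -1059)
Q = 1354 (Q = (-1059 + 3359) - 946 = 2300 - 946 = 1354)
1/(W(-46 - 1*(-26)) + Q) = 1/((-46 - 1*(-26)) + 1354) = 1/((-46 + 26) + 1354) = 1/(-20 + 1354) = 1/1334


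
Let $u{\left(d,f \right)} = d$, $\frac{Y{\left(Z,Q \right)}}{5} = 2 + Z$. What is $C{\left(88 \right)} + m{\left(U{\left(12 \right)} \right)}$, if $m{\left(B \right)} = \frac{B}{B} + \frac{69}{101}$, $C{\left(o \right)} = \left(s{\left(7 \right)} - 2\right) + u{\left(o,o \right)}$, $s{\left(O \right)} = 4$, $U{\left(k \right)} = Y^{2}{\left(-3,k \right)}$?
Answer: $\frac{9260}{101} \approx 91.683$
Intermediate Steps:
$Y{\left(Z,Q \right)} = 10 + 5 Z$ ($Y{\left(Z,Q \right)} = 5 \left(2 + Z\right) = 10 + 5 Z$)
$U{\left(k \right)} = 25$ ($U{\left(k \right)} = \left(10 + 5 \left(-3\right)\right)^{2} = \left(10 - 15\right)^{2} = \left(-5\right)^{2} = 25$)
$C{\left(o \right)} = 2 + o$ ($C{\left(o \right)} = \left(4 - 2\right) + o = 2 + o$)
$m{\left(B \right)} = \frac{170}{101}$ ($m{\left(B \right)} = 1 + 69 \cdot \frac{1}{101} = 1 + \frac{69}{101} = \frac{170}{101}$)
$C{\left(88 \right)} + m{\left(U{\left(12 \right)} \right)} = \left(2 + 88\right) + \frac{170}{101} = 90 + \frac{170}{101} = \frac{9260}{101}$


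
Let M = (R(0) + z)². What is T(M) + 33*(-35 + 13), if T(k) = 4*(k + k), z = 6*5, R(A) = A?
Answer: 6474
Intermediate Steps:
z = 30
M = 900 (M = (0 + 30)² = 30² = 900)
T(k) = 8*k (T(k) = 4*(2*k) = 8*k)
T(M) + 33*(-35 + 13) = 8*900 + 33*(-35 + 13) = 7200 + 33*(-22) = 7200 - 726 = 6474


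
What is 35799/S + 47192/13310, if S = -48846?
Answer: 304775957/108356710 ≈ 2.8127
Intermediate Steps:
35799/S + 47192/13310 = 35799/(-48846) + 47192/13310 = 35799*(-1/48846) + 47192*(1/13310) = -11933/16282 + 23596/6655 = 304775957/108356710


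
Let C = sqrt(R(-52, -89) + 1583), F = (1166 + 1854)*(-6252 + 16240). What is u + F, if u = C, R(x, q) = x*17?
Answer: 30163760 + sqrt(699) ≈ 3.0164e+7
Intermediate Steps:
R(x, q) = 17*x
F = 30163760 (F = 3020*9988 = 30163760)
C = sqrt(699) (C = sqrt(17*(-52) + 1583) = sqrt(-884 + 1583) = sqrt(699) ≈ 26.439)
u = sqrt(699) ≈ 26.439
u + F = sqrt(699) + 30163760 = 30163760 + sqrt(699)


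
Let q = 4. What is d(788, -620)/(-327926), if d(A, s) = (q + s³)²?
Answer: -28400116838688008/163963 ≈ -1.7321e+11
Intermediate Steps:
d(A, s) = (4 + s³)²
d(788, -620)/(-327926) = (4 + (-620)³)²/(-327926) = (4 - 238328000)²*(-1/327926) = (-238327996)²*(-1/327926) = 56800233677376016*(-1/327926) = -28400116838688008/163963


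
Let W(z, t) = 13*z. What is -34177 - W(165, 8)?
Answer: -36322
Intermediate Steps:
-34177 - W(165, 8) = -34177 - 13*165 = -34177 - 1*2145 = -34177 - 2145 = -36322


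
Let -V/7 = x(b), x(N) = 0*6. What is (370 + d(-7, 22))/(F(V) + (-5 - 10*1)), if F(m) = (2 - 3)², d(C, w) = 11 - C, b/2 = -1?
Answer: -194/7 ≈ -27.714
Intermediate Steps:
b = -2 (b = 2*(-1) = -2)
x(N) = 0
V = 0 (V = -7*0 = 0)
F(m) = 1 (F(m) = (-1)² = 1)
(370 + d(-7, 22))/(F(V) + (-5 - 10*1)) = (370 + (11 - 1*(-7)))/(1 + (-5 - 10*1)) = (370 + (11 + 7))/(1 + (-5 - 10)) = (370 + 18)/(1 - 15) = 388/(-14) = 388*(-1/14) = -194/7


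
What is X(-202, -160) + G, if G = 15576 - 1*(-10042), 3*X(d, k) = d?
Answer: 76652/3 ≈ 25551.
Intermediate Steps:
X(d, k) = d/3
G = 25618 (G = 15576 + 10042 = 25618)
X(-202, -160) + G = (⅓)*(-202) + 25618 = -202/3 + 25618 = 76652/3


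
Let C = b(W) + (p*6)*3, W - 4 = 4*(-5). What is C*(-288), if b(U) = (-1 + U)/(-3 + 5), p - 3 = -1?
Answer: -7920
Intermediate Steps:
p = 2 (p = 3 - 1 = 2)
W = -16 (W = 4 + 4*(-5) = 4 - 20 = -16)
b(U) = -½ + U/2 (b(U) = (-1 + U)/2 = (-1 + U)*(½) = -½ + U/2)
C = 55/2 (C = (-½ + (½)*(-16)) + (2*6)*3 = (-½ - 8) + 12*3 = -17/2 + 36 = 55/2 ≈ 27.500)
C*(-288) = (55/2)*(-288) = -7920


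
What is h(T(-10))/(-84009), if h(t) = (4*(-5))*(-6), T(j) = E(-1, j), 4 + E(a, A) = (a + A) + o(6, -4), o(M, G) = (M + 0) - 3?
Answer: -40/28003 ≈ -0.0014284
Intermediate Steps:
o(M, G) = -3 + M (o(M, G) = M - 3 = -3 + M)
E(a, A) = -1 + A + a (E(a, A) = -4 + ((a + A) + (-3 + 6)) = -4 + ((A + a) + 3) = -4 + (3 + A + a) = -1 + A + a)
T(j) = -2 + j (T(j) = -1 + j - 1 = -2 + j)
h(t) = 120 (h(t) = -20*(-6) = 120)
h(T(-10))/(-84009) = 120/(-84009) = 120*(-1/84009) = -40/28003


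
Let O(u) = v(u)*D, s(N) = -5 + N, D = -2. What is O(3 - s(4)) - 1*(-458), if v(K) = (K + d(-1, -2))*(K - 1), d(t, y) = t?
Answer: 440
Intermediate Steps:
v(K) = (-1 + K)**2 (v(K) = (K - 1)*(K - 1) = (-1 + K)*(-1 + K) = (-1 + K)**2)
O(u) = -2 - 2*u**2 + 4*u (O(u) = (1 + u**2 - 2*u)*(-2) = -2 - 2*u**2 + 4*u)
O(3 - s(4)) - 1*(-458) = (-2 - 2*(3 - (-5 + 4))**2 + 4*(3 - (-5 + 4))) - 1*(-458) = (-2 - 2*(3 - 1*(-1))**2 + 4*(3 - 1*(-1))) + 458 = (-2 - 2*(3 + 1)**2 + 4*(3 + 1)) + 458 = (-2 - 2*4**2 + 4*4) + 458 = (-2 - 2*16 + 16) + 458 = (-2 - 32 + 16) + 458 = -18 + 458 = 440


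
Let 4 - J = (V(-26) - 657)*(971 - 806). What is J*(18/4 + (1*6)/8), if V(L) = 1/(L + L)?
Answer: 118386093/208 ≈ 5.6916e+5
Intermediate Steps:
V(L) = 1/(2*L)
J = 5637433/52 (J = 4 - ((½)/(-26) - 657)*(971 - 806) = 4 - ((½)*(-1/26) - 657)*165 = 4 - (-1/52 - 657)*165 = 4 - (-34165)*165/52 = 4 - 1*(-5637225/52) = 4 + 5637225/52 = 5637433/52 ≈ 1.0841e+5)
J*(18/4 + (1*6)/8) = 5637433*(18/4 + (1*6)/8)/52 = 5637433*(18*(¼) + 6*(⅛))/52 = 5637433*(9/2 + ¾)/52 = (5637433/52)*(21/4) = 118386093/208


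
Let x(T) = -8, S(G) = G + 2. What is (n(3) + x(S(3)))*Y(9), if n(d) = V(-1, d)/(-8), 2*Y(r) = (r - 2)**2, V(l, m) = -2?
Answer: -1519/8 ≈ -189.88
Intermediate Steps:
S(G) = 2 + G
Y(r) = (-2 + r)**2/2 (Y(r) = (r - 2)**2/2 = (-2 + r)**2/2)
n(d) = 1/4 (n(d) = -2/(-8) = -2*(-1/8) = 1/4)
(n(3) + x(S(3)))*Y(9) = (1/4 - 8)*((-2 + 9)**2/2) = -31*7**2/8 = -31*49/8 = -31/4*49/2 = -1519/8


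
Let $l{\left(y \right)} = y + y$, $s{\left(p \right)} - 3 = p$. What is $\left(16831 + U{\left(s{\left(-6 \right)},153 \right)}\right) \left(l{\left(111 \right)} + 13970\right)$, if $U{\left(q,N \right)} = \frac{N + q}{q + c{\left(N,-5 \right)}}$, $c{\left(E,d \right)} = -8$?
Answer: $\frac{2625392272}{11} \approx 2.3867 \cdot 10^{8}$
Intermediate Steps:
$s{\left(p \right)} = 3 + p$
$U{\left(q,N \right)} = \frac{N + q}{-8 + q}$ ($U{\left(q,N \right)} = \frac{N + q}{q - 8} = \frac{N + q}{-8 + q}$)
$l{\left(y \right)} = 2 y$
$\left(16831 + U{\left(s{\left(-6 \right)},153 \right)}\right) \left(l{\left(111 \right)} + 13970\right) = \left(16831 + \frac{153 + \left(3 - 6\right)}{-8 + \left(3 - 6\right)}\right) \left(2 \cdot 111 + 13970\right) = \left(16831 + \frac{153 - 3}{-8 - 3}\right) \left(222 + 13970\right) = \left(16831 + \frac{1}{-11} \cdot 150\right) 14192 = \left(16831 - \frac{150}{11}\right) 14192 = \frac{184991}{11} \cdot 14192 = \frac{2625392272}{11}$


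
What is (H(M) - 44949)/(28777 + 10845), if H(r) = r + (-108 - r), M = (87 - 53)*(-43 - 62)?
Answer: -45057/39622 ≈ -1.1372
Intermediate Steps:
M = -3570 (M = 34*(-105) = -3570)
H(r) = -108
(H(M) - 44949)/(28777 + 10845) = (-108 - 44949)/(28777 + 10845) = -45057/39622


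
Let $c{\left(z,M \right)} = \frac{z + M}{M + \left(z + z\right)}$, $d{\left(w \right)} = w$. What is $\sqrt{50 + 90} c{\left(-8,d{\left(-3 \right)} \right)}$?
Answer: $\frac{22 \sqrt{35}}{19} \approx 6.8502$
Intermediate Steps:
$c{\left(z,M \right)} = \frac{M + z}{M + 2 z}$
$\sqrt{50 + 90} c{\left(-8,d{\left(-3 \right)} \right)} = \sqrt{50 + 90} \frac{-3 - 8}{-3 + 2 \left(-8\right)} = \sqrt{140} \frac{1}{-3 - 16} \left(-11\right) = 2 \sqrt{35} \frac{1}{-19} \left(-11\right) = 2 \sqrt{35} \left(\left(- \frac{1}{19}\right) \left(-11\right)\right) = 2 \sqrt{35} \cdot \frac{11}{19} = \frac{22 \sqrt{35}}{19}$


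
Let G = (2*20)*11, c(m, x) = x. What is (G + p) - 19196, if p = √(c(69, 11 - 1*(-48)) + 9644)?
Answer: -18756 + √9703 ≈ -18658.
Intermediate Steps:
G = 440 (G = 40*11 = 440)
p = √9703 (p = √((11 - 1*(-48)) + 9644) = √((11 + 48) + 9644) = √(59 + 9644) = √9703 ≈ 98.504)
(G + p) - 19196 = (440 + √9703) - 19196 = -18756 + √9703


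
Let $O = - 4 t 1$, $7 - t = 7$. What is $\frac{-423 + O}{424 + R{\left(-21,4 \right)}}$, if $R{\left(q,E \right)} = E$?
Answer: $- \frac{423}{428} \approx -0.98832$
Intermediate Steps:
$t = 0$ ($t = 7 - 7 = 0$)
$O = 0$ ($O = \left(-4\right) 0 \cdot 1 = 0 \cdot 1 = 0$)
$\frac{-423 + O}{424 + R{\left(-21,4 \right)}} = \frac{-423 + 0}{424 + 4} = - \frac{423}{428}$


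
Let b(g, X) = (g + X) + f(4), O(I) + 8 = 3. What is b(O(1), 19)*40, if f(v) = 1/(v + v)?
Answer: 565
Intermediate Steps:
f(v) = 1/(2*v)
O(I) = -5 (O(I) = -8 + 3 = -5)
b(g, X) = ⅛ + X + g (b(g, X) = (g + X) + (½)/4 = (X + g) + (½)*(¼) = (X + g) + ⅛ = ⅛ + X + g)
b(O(1), 19)*40 = (⅛ + 19 - 5)*40 = (113/8)*40 = 565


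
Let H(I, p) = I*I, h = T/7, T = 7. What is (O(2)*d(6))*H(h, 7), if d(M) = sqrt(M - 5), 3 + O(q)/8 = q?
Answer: -8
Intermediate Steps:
O(q) = -24 + 8*q
h = 1 (h = 7/7 = 7*(1/7) = 1)
d(M) = sqrt(-5 + M)
H(I, p) = I**2
(O(2)*d(6))*H(h, 7) = ((-24 + 8*2)*sqrt(-5 + 6))*1**2 = ((-24 + 16)*sqrt(1))*1 = -8*1*1 = -8*1 = -8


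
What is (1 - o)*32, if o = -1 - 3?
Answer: 160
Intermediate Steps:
o = -4
(1 - o)*32 = (1 - 1*(-4))*32 = (1 + 4)*32 = 5*32 = 160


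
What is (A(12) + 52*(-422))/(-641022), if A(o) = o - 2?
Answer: 10967/320511 ≈ 0.034217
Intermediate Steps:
A(o) = -2 + o
(A(12) + 52*(-422))/(-641022) = ((-2 + 12) + 52*(-422))/(-641022) = (10 - 21944)*(-1/641022) = -21934*(-1/641022) = 10967/320511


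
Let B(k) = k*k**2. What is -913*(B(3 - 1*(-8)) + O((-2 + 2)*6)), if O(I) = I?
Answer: -1215203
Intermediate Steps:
B(k) = k**3
-913*(B(3 - 1*(-8)) + O((-2 + 2)*6)) = -913*((3 - 1*(-8))**3 + (-2 + 2)*6) = -913*((3 + 8)**3 + 0*6) = -913*(11**3 + 0) = -913*(1331 + 0) = -913*1331 = -1215203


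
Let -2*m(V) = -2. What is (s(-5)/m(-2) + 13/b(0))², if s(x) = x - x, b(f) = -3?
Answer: 169/9 ≈ 18.778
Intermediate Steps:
s(x) = 0
m(V) = 1 (m(V) = -½*(-2) = 1)
(s(-5)/m(-2) + 13/b(0))² = (0/1 + 13/(-3))² = (0*1 + 13*(-⅓))² = (0 - 13/3)² = (-13/3)² = 169/9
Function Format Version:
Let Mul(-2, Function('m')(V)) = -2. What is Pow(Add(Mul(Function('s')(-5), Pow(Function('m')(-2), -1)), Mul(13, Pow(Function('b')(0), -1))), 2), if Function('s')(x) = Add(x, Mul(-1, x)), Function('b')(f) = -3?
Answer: Rational(169, 9) ≈ 18.778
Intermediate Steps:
Function('s')(x) = 0
Function('m')(V) = 1 (Function('m')(V) = Mul(Rational(-1, 2), -2) = 1)
Pow(Add(Mul(Function('s')(-5), Pow(Function('m')(-2), -1)), Mul(13, Pow(Function('b')(0), -1))), 2) = Pow(Add(Mul(0, Pow(1, -1)), Mul(13, Pow(-3, -1))), 2) = Pow(Add(Mul(0, 1), Mul(13, Rational(-1, 3))), 2) = Pow(Add(0, Rational(-13, 3)), 2) = Pow(Rational(-13, 3), 2) = Rational(169, 9)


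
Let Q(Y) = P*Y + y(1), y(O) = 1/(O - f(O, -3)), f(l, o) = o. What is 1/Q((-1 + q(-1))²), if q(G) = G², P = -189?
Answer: 4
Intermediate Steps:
y(O) = 1/(3 + O) (y(O) = 1/(O - 1*(-3)) = 1/(O + 3) = 1/(3 + O))
Q(Y) = ¼ - 189*Y (Q(Y) = -189*Y + 1/(3 + 1) = -189*Y + 1/4 = -189*Y + ¼ = ¼ - 189*Y)
1/Q((-1 + q(-1))²) = 1/(¼ - 189*(-1 + (-1)²)²) = 1/(¼ - 189*(-1 + 1)²) = 1/(¼ - 189*0²) = 1/(¼ - 189*0) = 1/(¼ + 0) = 1/(¼) = 4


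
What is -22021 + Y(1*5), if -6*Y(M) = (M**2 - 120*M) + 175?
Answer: -65863/3 ≈ -21954.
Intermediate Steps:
Y(M) = -175/6 + 20*M - M**2/6 (Y(M) = -((M**2 - 120*M) + 175)/6 = -(175 + M**2 - 120*M)/6 = -175/6 + 20*M - M**2/6)
-22021 + Y(1*5) = -22021 + (-175/6 + 20*(1*5) - (1*5)**2/6) = -22021 + (-175/6 + 20*5 - 1/6*5**2) = -22021 + (-175/6 + 100 - 1/6*25) = -22021 + (-175/6 + 100 - 25/6) = -22021 + 200/3 = -65863/3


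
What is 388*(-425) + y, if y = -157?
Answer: -165057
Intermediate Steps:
388*(-425) + y = 388*(-425) - 157 = -164900 - 157 = -165057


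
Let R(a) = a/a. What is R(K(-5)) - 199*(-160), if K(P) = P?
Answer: 31841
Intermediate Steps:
R(a) = 1
R(K(-5)) - 199*(-160) = 1 - 199*(-160) = 1 + 31840 = 31841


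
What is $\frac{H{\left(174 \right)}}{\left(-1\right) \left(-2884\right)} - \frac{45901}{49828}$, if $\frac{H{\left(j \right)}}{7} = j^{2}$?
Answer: $\frac{372420329}{5132284} \approx 72.564$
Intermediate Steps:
$H{\left(j \right)} = 7 j^{2}$
$\frac{H{\left(174 \right)}}{\left(-1\right) \left(-2884\right)} - \frac{45901}{49828} = \frac{7 \cdot 174^{2}}{\left(-1\right) \left(-2884\right)} - \frac{45901}{49828} = \frac{7 \cdot 30276}{2884} - \frac{45901}{49828} = 211932 \cdot \frac{1}{2884} - \frac{45901}{49828} = \frac{7569}{103} - \frac{45901}{49828} = \frac{372420329}{5132284}$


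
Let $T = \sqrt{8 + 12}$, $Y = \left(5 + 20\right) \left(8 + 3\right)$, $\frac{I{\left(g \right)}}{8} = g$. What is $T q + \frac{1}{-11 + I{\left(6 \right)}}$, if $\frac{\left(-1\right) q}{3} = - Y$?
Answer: $\frac{1}{37} + 1650 \sqrt{5} \approx 3689.5$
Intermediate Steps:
$I{\left(g \right)} = 8 g$
$Y = 275$ ($Y = 25 \cdot 11 = 275$)
$T = 2 \sqrt{5}$ ($T = \sqrt{20} = 2 \sqrt{5} \approx 4.4721$)
$q = 825$ ($q = - 3 \left(\left(-1\right) 275\right) = \left(-3\right) \left(-275\right) = 825$)
$T q + \frac{1}{-11 + I{\left(6 \right)}} = 2 \sqrt{5} \cdot 825 + \frac{1}{-11 + 8 \cdot 6} = 1650 \sqrt{5} + \frac{1}{-11 + 48} = 1650 \sqrt{5} + \frac{1}{37} = \frac{1}{37} + 1650 \sqrt{5}$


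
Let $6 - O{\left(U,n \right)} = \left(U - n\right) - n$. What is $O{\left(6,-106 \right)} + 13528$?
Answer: $13316$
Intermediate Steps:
$O{\left(U,n \right)} = 6 - U + 2 n$ ($O{\left(U,n \right)} = 6 - \left(\left(U - n\right) - n\right) = 6 - \left(U - 2 n\right) = 6 - U + 2 n$)
$O{\left(6,-106 \right)} + 13528 = \left(6 - 6 + 2 \left(-106\right)\right) + 13528 = \left(6 - 6 - 212\right) + 13528 = -212 + 13528 = 13316$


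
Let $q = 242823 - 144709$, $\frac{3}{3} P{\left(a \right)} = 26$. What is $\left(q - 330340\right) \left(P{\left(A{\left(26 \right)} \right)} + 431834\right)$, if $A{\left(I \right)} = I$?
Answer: $-100289120360$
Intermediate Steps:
$P{\left(a \right)} = 26$
$q = 98114$
$\left(q - 330340\right) \left(P{\left(A{\left(26 \right)} \right)} + 431834\right) = \left(98114 - 330340\right) \left(26 + 431834\right) = \left(-232226\right) 431860 = -100289120360$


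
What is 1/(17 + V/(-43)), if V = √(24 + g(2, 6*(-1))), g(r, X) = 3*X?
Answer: 31433/534355 + 43*√6/534355 ≈ 0.059021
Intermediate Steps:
V = √6 (V = √(24 + 3*(6*(-1))) = √(24 + 3*(-6)) = √(24 - 18) = √6 ≈ 2.4495)
1/(17 + V/(-43)) = 1/(17 + √6/(-43)) = 1/(17 - √6/43)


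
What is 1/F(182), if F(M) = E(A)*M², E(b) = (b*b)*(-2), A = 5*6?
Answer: -1/59623200 ≈ -1.6772e-8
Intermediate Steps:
A = 30
E(b) = -2*b² (E(b) = b²*(-2) = -2*b²)
F(M) = -1800*M² (F(M) = (-2*30²)*M² = (-2*900)*M² = -1800*M²)
1/F(182) = 1/(-1800*182²) = 1/(-1800*33124) = 1/(-59623200) = -1/59623200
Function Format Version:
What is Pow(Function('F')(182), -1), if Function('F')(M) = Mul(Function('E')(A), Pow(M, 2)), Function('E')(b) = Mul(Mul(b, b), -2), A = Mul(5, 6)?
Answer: Rational(-1, 59623200) ≈ -1.6772e-8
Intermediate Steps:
A = 30
Function('E')(b) = Mul(-2, Pow(b, 2)) (Function('E')(b) = Mul(Pow(b, 2), -2) = Mul(-2, Pow(b, 2)))
Function('F')(M) = Mul(-1800, Pow(M, 2)) (Function('F')(M) = Mul(Mul(-2, Pow(30, 2)), Pow(M, 2)) = Mul(Mul(-2, 900), Pow(M, 2)) = Mul(-1800, Pow(M, 2)))
Pow(Function('F')(182), -1) = Pow(Mul(-1800, Pow(182, 2)), -1) = Pow(Mul(-1800, 33124), -1) = Pow(-59623200, -1) = Rational(-1, 59623200)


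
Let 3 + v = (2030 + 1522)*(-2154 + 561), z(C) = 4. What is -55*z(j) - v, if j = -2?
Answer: 5658119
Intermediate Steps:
v = -5658339 (v = -3 + (2030 + 1522)*(-2154 + 561) = -3 + 3552*(-1593) = -3 - 5658336 = -5658339)
-55*z(j) - v = -55*4 - 1*(-5658339) = -220 + 5658339 = 5658119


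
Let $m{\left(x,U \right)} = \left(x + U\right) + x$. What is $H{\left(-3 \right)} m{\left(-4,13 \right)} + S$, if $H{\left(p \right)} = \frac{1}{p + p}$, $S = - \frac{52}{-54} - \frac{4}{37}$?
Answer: $\frac{43}{1998} \approx 0.021522$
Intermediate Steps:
$m{\left(x,U \right)} = U + 2 x$ ($m{\left(x,U \right)} = \left(U + x\right) + x = U + 2 x$)
$S = \frac{854}{999}$ ($S = \left(-52\right) \left(- \frac{1}{54}\right) - \frac{4}{37} = \frac{26}{27} - \frac{4}{37} = \frac{854}{999} \approx 0.85485$)
$H{\left(p \right)} = \frac{1}{2 p}$
$H{\left(-3 \right)} m{\left(-4,13 \right)} + S = \frac{1}{2 \left(-3\right)} \left(13 + 2 \left(-4\right)\right) + \frac{854}{999} = \frac{1}{2} \left(- \frac{1}{3}\right) \left(13 - 8\right) + \frac{854}{999} = \left(- \frac{1}{6}\right) 5 + \frac{854}{999} = - \frac{5}{6} + \frac{854}{999} = \frac{43}{1998}$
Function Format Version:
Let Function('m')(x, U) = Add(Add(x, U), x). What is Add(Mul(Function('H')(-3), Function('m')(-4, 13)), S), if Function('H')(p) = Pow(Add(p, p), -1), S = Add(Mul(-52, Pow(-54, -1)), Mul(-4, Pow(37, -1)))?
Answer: Rational(43, 1998) ≈ 0.021522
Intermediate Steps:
Function('m')(x, U) = Add(U, Mul(2, x)) (Function('m')(x, U) = Add(Add(U, x), x) = Add(U, Mul(2, x)))
S = Rational(854, 999) (S = Add(Mul(-52, Rational(-1, 54)), Mul(-4, Rational(1, 37))) = Add(Rational(26, 27), Rational(-4, 37)) = Rational(854, 999) ≈ 0.85485)
Function('H')(p) = Mul(Rational(1, 2), Pow(p, -1)) (Function('H')(p) = Pow(Mul(2, p), -1) = Mul(Rational(1, 2), Pow(p, -1)))
Add(Mul(Function('H')(-3), Function('m')(-4, 13)), S) = Add(Mul(Mul(Rational(1, 2), Pow(-3, -1)), Add(13, Mul(2, -4))), Rational(854, 999)) = Add(Mul(Mul(Rational(1, 2), Rational(-1, 3)), Add(13, -8)), Rational(854, 999)) = Add(Mul(Rational(-1, 6), 5), Rational(854, 999)) = Add(Rational(-5, 6), Rational(854, 999)) = Rational(43, 1998)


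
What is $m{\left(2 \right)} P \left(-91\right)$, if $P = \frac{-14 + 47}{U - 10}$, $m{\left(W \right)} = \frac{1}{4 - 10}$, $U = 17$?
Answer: $\frac{143}{2} \approx 71.5$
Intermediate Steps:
$m{\left(W \right)} = - \frac{1}{6}$ ($m{\left(W \right)} = \frac{1}{-6} = - \frac{1}{6}$)
$P = \frac{33}{7}$ ($P = \frac{-14 + 47}{17 - 10} = \frac{33}{7} \approx 4.7143$)
$m{\left(2 \right)} P \left(-91\right) = \left(- \frac{1}{6}\right) \frac{33}{7} \left(-91\right) = \left(- \frac{11}{14}\right) \left(-91\right) = \frac{143}{2}$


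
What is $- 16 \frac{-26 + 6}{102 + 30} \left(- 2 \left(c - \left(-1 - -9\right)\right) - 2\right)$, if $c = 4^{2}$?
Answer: $- \frac{480}{11} \approx -43.636$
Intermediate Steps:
$c = 16$
$- 16 \frac{-26 + 6}{102 + 30} \left(- 2 \left(c - \left(-1 - -9\right)\right) - 2\right) = - 16 \frac{-26 + 6}{102 + 30} \left(- 2 \left(16 - \left(-1 - -9\right)\right) - 2\right) = - 16 \left(- \frac{20}{132}\right) \left(- 2 \left(16 - \left(-1 + 9\right)\right) - 2\right) = - 16 \left(\left(-20\right) \frac{1}{132}\right) \left(- 2 \left(16 - 8\right) - 2\right) = \left(-16\right) \left(- \frac{5}{33}\right) \left(- 2 \left(16 - 8\right) - 2\right) = \frac{80 \left(\left(-2\right) 8 - 2\right)}{33} = \frac{80 \left(-16 - 2\right)}{33} = \frac{80}{33} \left(-18\right) = - \frac{480}{11}$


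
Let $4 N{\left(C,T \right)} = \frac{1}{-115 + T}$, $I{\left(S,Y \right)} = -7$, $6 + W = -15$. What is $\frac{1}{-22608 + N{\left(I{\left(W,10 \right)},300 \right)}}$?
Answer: $- \frac{740}{16729919} \approx -4.4232 \cdot 10^{-5}$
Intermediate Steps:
$W = -21$ ($W = -6 - 15 = -21$)
$N{\left(C,T \right)} = \frac{1}{4 \left(-115 + T\right)}$
$\frac{1}{-22608 + N{\left(I{\left(W,10 \right)},300 \right)}} = \frac{1}{-22608 + \frac{1}{4 \left(-115 + 300\right)}} = \frac{1}{-22608 + \frac{1}{4 \cdot 185}} = \frac{1}{-22608 + \frac{1}{4} \cdot \frac{1}{185}} = \frac{1}{-22608 + \frac{1}{740}} = \frac{1}{- \frac{16729919}{740}} = - \frac{740}{16729919}$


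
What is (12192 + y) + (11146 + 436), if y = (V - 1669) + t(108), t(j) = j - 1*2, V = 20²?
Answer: 22611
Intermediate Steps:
V = 400
t(j) = -2 + j (t(j) = j - 2 = -2 + j)
y = -1163 (y = (400 - 1669) + (-2 + 108) = -1269 + 106 = -1163)
(12192 + y) + (11146 + 436) = (12192 - 1163) + (11146 + 436) = 11029 + 11582 = 22611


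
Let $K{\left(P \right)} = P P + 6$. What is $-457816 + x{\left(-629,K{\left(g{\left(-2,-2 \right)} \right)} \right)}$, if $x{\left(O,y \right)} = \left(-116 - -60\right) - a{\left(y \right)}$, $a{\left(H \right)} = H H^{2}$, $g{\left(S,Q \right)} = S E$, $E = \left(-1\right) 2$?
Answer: $-468520$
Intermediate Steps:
$E = -2$
$g{\left(S,Q \right)} = - 2 S$ ($g{\left(S,Q \right)} = S \left(-2\right) = - 2 S$)
$a{\left(H \right)} = H^{3}$
$K{\left(P \right)} = 6 + P^{2}$ ($K{\left(P \right)} = P^{2} + 6 = 6 + P^{2}$)
$x{\left(O,y \right)} = -56 - y^{3}$ ($x{\left(O,y \right)} = \left(-116 - -60\right) - y^{3} = \left(-116 + 60\right) - y^{3} = -56 - y^{3}$)
$-457816 + x{\left(-629,K{\left(g{\left(-2,-2 \right)} \right)} \right)} = -457816 - \left(56 + \left(6 + \left(\left(-2\right) \left(-2\right)\right)^{2}\right)^{3}\right) = -457816 - \left(56 + \left(6 + 4^{2}\right)^{3}\right) = -457816 - \left(56 + \left(6 + 16\right)^{3}\right) = -457816 - 10704 = -468520$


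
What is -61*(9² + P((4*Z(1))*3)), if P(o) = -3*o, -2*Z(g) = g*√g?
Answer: -6039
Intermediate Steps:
Z(g) = -g^(3/2)/2 (Z(g) = -g*√g/2 = -g^(3/2)/2)
-61*(9² + P((4*Z(1))*3)) = -61*(9² - 3*4*(-1^(3/2)/2)*3) = -61*(81 - 3*4*(-½*1)*3) = -61*(81 - 3*4*(-½)*3) = -61*(81 - (-6)*3) = -61*(81 - 3*(-6)) = -61*(81 + 18) = -61*99 = -6039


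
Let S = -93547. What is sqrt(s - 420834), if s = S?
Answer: I*sqrt(514381) ≈ 717.2*I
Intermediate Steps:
s = -93547
sqrt(s - 420834) = sqrt(-93547 - 420834) = sqrt(-514381) = I*sqrt(514381)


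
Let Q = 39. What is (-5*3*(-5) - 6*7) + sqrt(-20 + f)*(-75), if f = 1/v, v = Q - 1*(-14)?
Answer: 33 - 75*I*sqrt(56127)/53 ≈ 33.0 - 335.25*I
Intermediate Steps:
v = 53 (v = 39 - 1*(-14) = 39 + 14 = 53)
f = 1/53 ≈ 0.018868
(-5*3*(-5) - 6*7) + sqrt(-20 + f)*(-75) = (-5*3*(-5) - 6*7) + sqrt(-20 + 1/53)*(-75) = (-15*(-5) - 42) + sqrt(-1059/53)*(-75) = (75 - 42) + (I*sqrt(56127)/53)*(-75) = 33 - 75*I*sqrt(56127)/53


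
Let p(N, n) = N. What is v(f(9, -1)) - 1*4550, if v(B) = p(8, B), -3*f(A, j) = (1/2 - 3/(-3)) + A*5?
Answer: -4542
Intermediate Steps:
f(A, j) = -1/2 - 5*A/3 (f(A, j) = -((1/2 - 3/(-3)) + A*5)/3 = -((1*(1/2) - 3*(-1/3)) + 5*A)/3 = -((1/2 + 1) + 5*A)/3 = -(3/2 + 5*A)/3 = -1/2 - 5*A/3)
v(B) = 8
v(f(9, -1)) - 1*4550 = 8 - 1*4550 = 8 - 4550 = -4542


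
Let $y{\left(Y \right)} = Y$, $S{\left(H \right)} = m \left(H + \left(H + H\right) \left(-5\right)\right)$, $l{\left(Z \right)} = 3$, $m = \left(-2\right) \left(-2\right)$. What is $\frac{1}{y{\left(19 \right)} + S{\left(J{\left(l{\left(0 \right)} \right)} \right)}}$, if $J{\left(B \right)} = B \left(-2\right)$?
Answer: $\frac{1}{235} \approx 0.0042553$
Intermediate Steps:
$m = 4$
$J{\left(B \right)} = - 2 B$
$S{\left(H \right)} = - 36 H$ ($S{\left(H \right)} = 4 \left(H + \left(H + H\right) \left(-5\right)\right) = 4 \left(H + 2 H \left(-5\right)\right) = 4 \left(H - 10 H\right) = 4 \left(- 9 H\right) = - 36 H$)
$\frac{1}{y{\left(19 \right)} + S{\left(J{\left(l{\left(0 \right)} \right)} \right)}} = \frac{1}{19 - 36 \left(\left(-2\right) 3\right)} = \frac{1}{19 - -216} = \frac{1}{19 + 216} = \frac{1}{235}$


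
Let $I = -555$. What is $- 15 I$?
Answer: $8325$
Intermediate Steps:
$- 15 I = \left(-15\right) \left(-555\right) = 8325$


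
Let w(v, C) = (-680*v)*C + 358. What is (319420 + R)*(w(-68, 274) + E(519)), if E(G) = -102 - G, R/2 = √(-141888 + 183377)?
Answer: 4046890731740 + 25338994*√41489 ≈ 4.0520e+12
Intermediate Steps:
w(v, C) = 358 - 680*C*v (w(v, C) = -680*C*v + 358 = 358 - 680*C*v)
R = 2*√41489 (R = 2*√(-141888 + 183377) = 2*√41489 ≈ 407.38)
(319420 + R)*(w(-68, 274) + E(519)) = (319420 + 2*√41489)*((358 - 680*274*(-68)) + (-102 - 1*519)) = (319420 + 2*√41489)*((358 + 12669760) + (-102 - 519)) = (319420 + 2*√41489)*(12670118 - 621) = (319420 + 2*√41489)*12669497 = 4046890731740 + 25338994*√41489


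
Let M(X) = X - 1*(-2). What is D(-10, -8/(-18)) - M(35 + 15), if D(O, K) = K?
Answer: -464/9 ≈ -51.556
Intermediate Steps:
M(X) = 2 + X (M(X) = X + 2 = 2 + X)
D(-10, -8/(-18)) - M(35 + 15) = -8/(-18) - (2 + (35 + 15)) = -8*(-1/18) - (2 + 50) = 4/9 - 1*52 = 4/9 - 52 = -464/9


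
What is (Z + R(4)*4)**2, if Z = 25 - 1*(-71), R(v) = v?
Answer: 12544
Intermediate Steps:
Z = 96 (Z = 25 + 71 = 96)
(Z + R(4)*4)**2 = (96 + 4*4)**2 = (96 + 16)**2 = 112**2 = 12544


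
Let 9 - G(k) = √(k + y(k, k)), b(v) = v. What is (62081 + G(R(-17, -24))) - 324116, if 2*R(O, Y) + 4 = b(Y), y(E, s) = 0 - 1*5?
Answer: -262026 - I*√19 ≈ -2.6203e+5 - 4.3589*I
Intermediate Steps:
y(E, s) = -5 (y(E, s) = 0 - 5 = -5)
R(O, Y) = -2 + Y/2
G(k) = 9 - √(-5 + k) (G(k) = 9 - √(k - 5) = 9 - √(-5 + k))
(62081 + G(R(-17, -24))) - 324116 = (62081 + (9 - √(-5 + (-2 + (½)*(-24))))) - 324116 = (62081 + (9 - √(-5 + (-2 - 12)))) - 324116 = (62081 + (9 - √(-5 - 14))) - 324116 = (62081 + (9 - √(-19))) - 324116 = (62081 + (9 - I*√19)) - 324116 = (62090 - I*√19) - 324116 = -262026 - I*√19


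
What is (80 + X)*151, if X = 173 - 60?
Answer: 29143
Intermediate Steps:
X = 113
(80 + X)*151 = (80 + 113)*151 = 193*151 = 29143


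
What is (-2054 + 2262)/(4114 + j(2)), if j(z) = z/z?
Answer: 208/4115 ≈ 0.050547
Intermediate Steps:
j(z) = 1
(-2054 + 2262)/(4114 + j(2)) = (-2054 + 2262)/(4114 + 1) = 208/4115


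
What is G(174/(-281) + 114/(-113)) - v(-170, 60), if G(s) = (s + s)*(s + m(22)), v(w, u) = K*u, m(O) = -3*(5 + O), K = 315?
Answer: -18784713417012/1008253009 ≈ -18631.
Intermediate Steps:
m(O) = -15 - 3*O
v(w, u) = 315*u
G(s) = 2*s*(-81 + s) (G(s) = (s + s)*(s + (-15 - 3*22)) = (2*s)*(s + (-15 - 66)) = (2*s)*(s - 81) = (2*s)*(-81 + s) = 2*s*(-81 + s))
G(174/(-281) + 114/(-113)) - v(-170, 60) = 2*(174/(-281) + 114/(-113))*(-81 + (174/(-281) + 114/(-113))) - 315*60 = 2*(174*(-1/281) + 114*(-1/113))*(-81 + (174*(-1/281) + 114*(-1/113))) - 1*18900 = 2*(-174/281 - 114/113)*(-81 + (-174/281 - 114/113)) - 18900 = 2*(-51696/31753)*(-81 - 51696/31753) - 18900 = 2*(-51696/31753)*(-2623689/31753) - 18900 = 271268453088/1008253009 - 18900 = -18784713417012/1008253009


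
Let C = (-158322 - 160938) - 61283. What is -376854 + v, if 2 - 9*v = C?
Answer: -3011141/9 ≈ -3.3457e+5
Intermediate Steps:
C = -380543 (C = -319260 - 61283 = -380543)
v = 380545/9 (v = 2/9 - ⅑*(-380543) = 2/9 + 380543/9 = 380545/9 ≈ 42283.)
-376854 + v = -376854 + 380545/9 = -3011141/9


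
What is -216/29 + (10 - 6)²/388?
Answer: -20836/2813 ≈ -7.4070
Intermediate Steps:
-216/29 + (10 - 6)²/388 = -216*1/29 + 4²*(1/388) = -216/29 + 16*(1/388) = -216/29 + 4/97 = -20836/2813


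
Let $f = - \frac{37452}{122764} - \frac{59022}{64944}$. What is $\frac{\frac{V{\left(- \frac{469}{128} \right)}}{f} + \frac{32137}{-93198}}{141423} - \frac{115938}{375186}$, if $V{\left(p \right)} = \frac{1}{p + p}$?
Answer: $- \frac{15603310860574967671973}{50493476306355221005902} \approx -0.30902$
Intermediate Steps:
$V{\left(p \right)} = \frac{1}{2 p}$
$f = - \frac{134417493}{110733128}$ ($f = \left(-37452\right) \frac{1}{122764} - \frac{3279}{3608} = - \frac{9363}{30691} - \frac{3279}{3608} = - \frac{134417493}{110733128} \approx -1.2139$)
$\frac{\frac{V{\left(- \frac{469}{128} \right)}}{f} + \frac{32137}{-93198}}{141423} - \frac{115938}{375186} = \frac{\frac{\frac{1}{2} \frac{1}{\left(-469\right) \frac{1}{128}}}{- \frac{134417493}{110733128}} + \frac{32137}{-93198}}{141423} - \frac{115938}{375186} = \left(\frac{1}{2 \left(\left(-469\right) \frac{1}{128}\right)} \left(- \frac{110733128}{134417493}\right) + 32137 \left(- \frac{1}{93198}\right)\right) \frac{1}{141423} - \frac{19323}{62531} = \left(\frac{1}{2 \left(- \frac{469}{128}\right)} \left(- \frac{110733128}{134417493}\right) - \frac{4591}{13314}\right) \frac{1}{141423} - \frac{19323}{62531} = \left(\frac{1}{2} \left(- \frac{128}{469}\right) \left(- \frac{110733128}{134417493}\right) - \frac{4591}{13314}\right) \frac{1}{141423} - \frac{19323}{62531} = \left(\left(- \frac{64}{469}\right) \left(- \frac{110733128}{134417493}\right) - \frac{4591}{13314}\right) \frac{1}{141423} - \frac{19323}{62531} = \left(\frac{7086920192}{63041804217} - \frac{4591}{13314}\right) \frac{1}{141423} - \frac{19323}{62531} = \left(- \frac{9289031796379}{39968503873578}\right) \frac{1}{141423} - \frac{19323}{62531} = - \frac{9289031796379}{5652465723313021494} - \frac{19323}{62531} = - \frac{15603310860574967671973}{50493476306355221005902}$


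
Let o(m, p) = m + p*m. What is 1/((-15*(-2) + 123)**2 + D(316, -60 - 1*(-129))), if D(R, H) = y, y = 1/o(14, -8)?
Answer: 98/2294081 ≈ 4.2719e-5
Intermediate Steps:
o(m, p) = m + m*p
y = -1/98 (y = 1/(14*(1 - 8)) = 1/(14*(-7)) = 1/(-98) = -1/98 ≈ -0.010204)
D(R, H) = -1/98
1/((-15*(-2) + 123)**2 + D(316, -60 - 1*(-129))) = 1/((-15*(-2) + 123)**2 - 1/98) = 1/((30 + 123)**2 - 1/98) = 1/(153**2 - 1/98) = 1/(23409 - 1/98) = 1/(2294081/98) = 98/2294081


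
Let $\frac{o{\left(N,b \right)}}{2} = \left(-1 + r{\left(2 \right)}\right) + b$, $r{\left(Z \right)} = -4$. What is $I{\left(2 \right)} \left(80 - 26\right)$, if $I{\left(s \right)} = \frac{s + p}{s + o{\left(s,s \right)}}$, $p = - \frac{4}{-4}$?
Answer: $- \frac{81}{2} \approx -40.5$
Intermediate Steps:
$p = 1$ ($p = \left(-4\right) \left(- \frac{1}{4}\right) = 1$)
$o{\left(N,b \right)} = -10 + 2 b$ ($o{\left(N,b \right)} = 2 \left(\left(-1 - 4\right) + b\right) = 2 \left(-5 + b\right) = -10 + 2 b$)
$I{\left(s \right)} = \frac{1 + s}{-10 + 3 s}$ ($I{\left(s \right)} = \frac{s + 1}{s + \left(-10 + 2 s\right)} = \frac{1 + s}{-10 + 3 s}$)
$I{\left(2 \right)} \left(80 - 26\right) = \frac{1 + 2}{-10 + 3 \cdot 2} \left(80 - 26\right) = \frac{1}{-10 + 6} \cdot 3 \left(80 - 26\right) = \frac{1}{-4} \cdot 3 \cdot 54 = \left(- \frac{1}{4}\right) 3 \cdot 54 = \left(- \frac{3}{4}\right) 54 = - \frac{81}{2}$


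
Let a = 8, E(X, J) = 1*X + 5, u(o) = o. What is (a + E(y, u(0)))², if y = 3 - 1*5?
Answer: 121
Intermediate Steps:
y = -2 (y = 3 - 5 = -2)
E(X, J) = 5 + X (E(X, J) = X + 5 = 5 + X)
(a + E(y, u(0)))² = (8 + (5 - 2))² = (8 + 3)² = 11² = 121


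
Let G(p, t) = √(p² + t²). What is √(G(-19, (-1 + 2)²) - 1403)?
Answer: √(-1403 + √362) ≈ 37.202*I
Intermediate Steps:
√(G(-19, (-1 + 2)²) - 1403) = √(√((-19)² + ((-1 + 2)²)²) - 1403) = √(√(361 + (1²)²) - 1403) = √(√(361 + 1²) - 1403) = √(√(361 + 1) - 1403) = √(√362 - 1403) = √(-1403 + √362)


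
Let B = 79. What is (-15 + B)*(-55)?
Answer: -3520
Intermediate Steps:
(-15 + B)*(-55) = (-15 + 79)*(-55) = 64*(-55) = -3520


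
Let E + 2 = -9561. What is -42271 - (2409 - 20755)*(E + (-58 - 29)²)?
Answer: -36624195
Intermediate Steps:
E = -9563 (E = -2 - 9561 = -9563)
-42271 - (2409 - 20755)*(E + (-58 - 29)²) = -42271 - (2409 - 20755)*(-9563 + (-58 - 29)²) = -42271 - (-18346)*(-9563 + (-87)²) = -42271 - (-18346)*(-9563 + 7569) = -42271 - (-18346)*(-1994) = -42271 - 1*36581924 = -42271 - 36581924 = -36624195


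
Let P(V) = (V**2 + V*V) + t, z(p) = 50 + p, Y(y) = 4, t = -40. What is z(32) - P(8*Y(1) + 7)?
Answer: -2920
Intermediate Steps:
P(V) = -40 + 2*V**2 (P(V) = (V**2 + V*V) - 40 = (V**2 + V**2) - 40 = 2*V**2 - 40 = -40 + 2*V**2)
z(32) - P(8*Y(1) + 7) = (50 + 32) - (-40 + 2*(8*4 + 7)**2) = 82 - (-40 + 2*(32 + 7)**2) = 82 - (-40 + 2*39**2) = 82 - (-40 + 2*1521) = 82 - (-40 + 3042) = 82 - 1*3002 = 82 - 3002 = -2920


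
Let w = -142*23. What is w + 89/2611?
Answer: -8527437/2611 ≈ -3266.0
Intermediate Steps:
w = -3266
w + 89/2611 = -3266 + 89/2611 = -8527437/2611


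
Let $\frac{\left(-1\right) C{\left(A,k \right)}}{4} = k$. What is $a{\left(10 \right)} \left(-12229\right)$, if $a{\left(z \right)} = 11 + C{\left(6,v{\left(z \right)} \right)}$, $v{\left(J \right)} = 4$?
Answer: $61145$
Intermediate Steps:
$C{\left(A,k \right)} = - 4 k$
$a{\left(z \right)} = -5$ ($a{\left(z \right)} = 11 - 16 = -5$)
$a{\left(10 \right)} \left(-12229\right) = \left(-5\right) \left(-12229\right) = 61145$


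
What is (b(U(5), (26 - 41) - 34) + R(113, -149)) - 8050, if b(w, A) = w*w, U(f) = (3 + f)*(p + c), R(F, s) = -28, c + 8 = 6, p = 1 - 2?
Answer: -7502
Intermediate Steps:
p = -1
c = -2 (c = -8 + 6 = -2)
U(f) = -9 - 3*f (U(f) = (3 + f)*(-1 - 2) = (3 + f)*(-3) = -9 - 3*f)
b(w, A) = w**2
(b(U(5), (26 - 41) - 34) + R(113, -149)) - 8050 = ((-9 - 3*5)**2 - 28) - 8050 = ((-9 - 15)**2 - 28) - 8050 = ((-24)**2 - 28) - 8050 = (576 - 28) - 8050 = 548 - 8050 = -7502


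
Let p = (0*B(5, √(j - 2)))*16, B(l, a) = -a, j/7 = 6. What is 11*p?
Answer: 0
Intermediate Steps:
j = 42 (j = 7*6 = 42)
p = 0 (p = (0*(-√(42 - 2)))*16 = (0*(-√40))*16 = (0*(-2*√10))*16 = 0*16 = 0)
11*p = 11*0 = 0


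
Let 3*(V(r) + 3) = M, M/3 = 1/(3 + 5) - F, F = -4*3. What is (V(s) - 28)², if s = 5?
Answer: 22801/64 ≈ 356.27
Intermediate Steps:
F = -12
M = 291/8 (M = 3*(1/(3 + 5) - 1*(-12)) = 3*(1/8 + 12) = 3*(⅛ + 12) = 3*(97/8) = 291/8 ≈ 36.375)
V(r) = 73/8 (V(r) = -3 + (⅓)*(291/8) = -3 + 97/8 = 73/8)
(V(s) - 28)² = (73/8 - 28)² = (-151/8)² = 22801/64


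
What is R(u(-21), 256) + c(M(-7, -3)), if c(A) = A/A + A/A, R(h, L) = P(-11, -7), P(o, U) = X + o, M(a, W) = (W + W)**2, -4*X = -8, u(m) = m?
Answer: -7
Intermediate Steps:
X = 2 (X = -1/4*(-8) = 2)
M(a, W) = 4*W**2 (M(a, W) = (2*W)**2 = 4*W**2)
P(o, U) = 2 + o
R(h, L) = -9 (R(h, L) = 2 - 11 = -9)
c(A) = 2 (c(A) = 1 + 1 = 2)
R(u(-21), 256) + c(M(-7, -3)) = -9 + 2 = -7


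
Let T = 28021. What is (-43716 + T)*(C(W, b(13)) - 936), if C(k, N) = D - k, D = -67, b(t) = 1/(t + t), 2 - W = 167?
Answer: 13152410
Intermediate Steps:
W = -165 (W = 2 - 1*167 = 2 - 167 = -165)
b(t) = 1/(2*t)
C(k, N) = -67 - k
(-43716 + T)*(C(W, b(13)) - 936) = (-43716 + 28021)*((-67 - 1*(-165)) - 936) = -15695*((-67 + 165) - 936) = -15695*(98 - 936) = -15695*(-838) = 13152410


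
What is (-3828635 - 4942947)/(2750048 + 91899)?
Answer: -8771582/2841947 ≈ -3.0865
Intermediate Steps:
(-3828635 - 4942947)/(2750048 + 91899) = -8771582/2841947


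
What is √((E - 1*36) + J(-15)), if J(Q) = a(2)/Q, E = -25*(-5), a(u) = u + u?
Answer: 11*√165/15 ≈ 9.4198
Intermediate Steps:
a(u) = 2*u
E = 125
J(Q) = 4/Q (J(Q) = (2*2)/Q = 4/Q)
√((E - 1*36) + J(-15)) = √((125 - 1*36) + 4/(-15)) = √((125 - 36) + 4*(-1/15)) = √(89 - 4/15) = √(1331/15) = 11*√165/15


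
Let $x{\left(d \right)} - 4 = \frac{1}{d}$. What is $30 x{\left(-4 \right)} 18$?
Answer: $2025$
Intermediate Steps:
$x{\left(d \right)} = 4 + \frac{1}{d}$
$30 x{\left(-4 \right)} 18 = 30 \left(4 + \frac{1}{-4}\right) 18 = 30 \left(4 - \frac{1}{4}\right) 18 = 30 \cdot \frac{15}{4} \cdot 18 = \frac{225}{2} \cdot 18 = 2025$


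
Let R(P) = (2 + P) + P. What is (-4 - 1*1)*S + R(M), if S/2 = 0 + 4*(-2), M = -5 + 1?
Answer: 74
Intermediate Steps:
M = -4
R(P) = 2 + 2*P
S = -16 (S = 2*(0 + 4*(-2)) = 2*(0 - 8) = 2*(-8) = -16)
(-4 - 1*1)*S + R(M) = (-4 - 1*1)*(-16) + (2 + 2*(-4)) = (-4 - 1)*(-16) + (2 - 8) = -5*(-16) - 6 = 80 - 6 = 74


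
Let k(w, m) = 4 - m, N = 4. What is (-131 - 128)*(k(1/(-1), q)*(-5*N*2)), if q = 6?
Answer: -20720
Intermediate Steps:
(-131 - 128)*(k(1/(-1), q)*(-5*N*2)) = (-131 - 128)*((4 - 1*6)*(-5*4*2)) = -259*(4 - 6)*(-20*2) = -(-518)*(-40) = -259*80 = -20720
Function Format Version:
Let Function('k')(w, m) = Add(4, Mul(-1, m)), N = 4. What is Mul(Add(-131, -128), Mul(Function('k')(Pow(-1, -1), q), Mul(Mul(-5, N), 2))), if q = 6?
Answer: -20720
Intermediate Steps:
Mul(Add(-131, -128), Mul(Function('k')(Pow(-1, -1), q), Mul(Mul(-5, N), 2))) = Mul(Add(-131, -128), Mul(Add(4, Mul(-1, 6)), Mul(Mul(-5, 4), 2))) = Mul(-259, Mul(Add(4, -6), Mul(-20, 2))) = Mul(-259, Mul(-2, -40)) = Mul(-259, 80) = -20720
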